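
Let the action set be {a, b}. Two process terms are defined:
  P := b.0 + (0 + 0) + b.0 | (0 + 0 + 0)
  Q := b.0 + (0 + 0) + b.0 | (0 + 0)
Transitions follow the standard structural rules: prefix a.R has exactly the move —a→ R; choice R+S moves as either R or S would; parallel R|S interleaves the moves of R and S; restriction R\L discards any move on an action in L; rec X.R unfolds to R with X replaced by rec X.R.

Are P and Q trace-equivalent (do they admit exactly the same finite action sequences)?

YES

LTS(P): 3 reachable states
  u0 = b.0 + (0 + 0) + b.0 | (0 + 0 + 0) ⊢ —b→ u1, —b→ u2
  u1 = 0 ⊢ ·
  u2 = 0 | (0 + 0 + 0) ⊢ ·
LTS(Q): 3 reachable states
  v0 = b.0 + (0 + 0) + b.0 | (0 + 0) ⊢ —b→ v1, —b→ v2
  v1 = 0 ⊢ ·
  v2 = 0 | (0 + 0) ⊢ ·
Partition-refinement fixed point:
  B0 = {u0, v0}
  B1 = {u1, u2, v1, v2}
u0 ∈ B0, v0 ∈ B0 → same block
Bisimilar ⇒ trace-equivalent.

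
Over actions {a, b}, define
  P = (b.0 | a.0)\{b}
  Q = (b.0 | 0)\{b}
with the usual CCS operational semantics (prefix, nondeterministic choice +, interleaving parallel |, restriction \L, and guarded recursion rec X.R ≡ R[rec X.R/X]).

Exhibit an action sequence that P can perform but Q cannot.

P's transition system — 2 states:
  s0 = (b.0 | a.0)\{b} ⊢ --a--▸ s1
  s1 = (b.0 | 0)\{b} ⊢ (no moves)
Q's transition system — 1 states:
  t0 = (b.0 | 0)\{b} ⊢ (no moves)
Run σ = ⟨a⟩ on P: start {s0}
  after a @ step 1: {s1}
  — P admits the full trace.
Run σ = ⟨a⟩ on Q: start {t0}
  after a @ step 1: ∅  — Q cannot continue

a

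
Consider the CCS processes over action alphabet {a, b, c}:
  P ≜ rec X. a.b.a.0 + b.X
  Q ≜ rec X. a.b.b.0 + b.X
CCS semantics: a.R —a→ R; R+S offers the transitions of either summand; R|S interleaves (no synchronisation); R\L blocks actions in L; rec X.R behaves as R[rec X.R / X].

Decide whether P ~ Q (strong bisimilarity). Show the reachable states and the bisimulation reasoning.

P ≁ Q

LTS(P): 4 reachable states
  p0 = rec X. a.b.a.0 + b.X | ··a··> p1, ··b··> p0
  p1 = b.a.0 | ··b··> p2
  p2 = a.0 | ··a··> p3
  p3 = 0 | (no moves)
LTS(Q): 4 reachable states
  q0 = rec X. a.b.b.0 + b.X | ··a··> q1, ··b··> q0
  q1 = b.b.0 | ··b··> q2
  q2 = b.0 | ··b··> q3
  q3 = 0 | (no moves)
Coarsest stable partition (strong bisimilarity classes):
  B0 = {p0}
  B1 = {p1}
  B2 = {p2}
  B3 = {p3, q3}
  B4 = {q0}
  B5 = {q1}
  B6 = {q2}
p0 ∈ B0, q0 ∈ B4 → different blocks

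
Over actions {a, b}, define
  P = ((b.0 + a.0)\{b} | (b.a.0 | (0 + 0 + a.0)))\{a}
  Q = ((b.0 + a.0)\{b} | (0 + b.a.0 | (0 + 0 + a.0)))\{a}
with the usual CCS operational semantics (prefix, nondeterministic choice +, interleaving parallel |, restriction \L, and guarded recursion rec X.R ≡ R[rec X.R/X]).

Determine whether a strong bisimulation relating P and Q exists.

Reachable graph of P (2 states):
  p0 = ((b.0 + a.0)\{b} | (b.a.0 | (0 + 0 + a.0)))\{a} → —b→ p1
  p1 = ((b.0 + a.0)\{b} | (a.0 | (0 + 0 + a.0)))\{a} → ·
Reachable graph of Q (2 states):
  q0 = ((b.0 + a.0)\{b} | (0 + b.a.0 | (0 + 0 + a.0)))\{a} → —b→ q1
  q1 = ((b.0 + a.0)\{b} | (a.0 | (0 + 0 + a.0)))\{a} → ·
Coarsest stable partition (strong bisimilarity classes):
  B0 = {p0, q0}
  B1 = {p1, q1}
p0 ∈ B0, q0 ∈ B0 → same block

YES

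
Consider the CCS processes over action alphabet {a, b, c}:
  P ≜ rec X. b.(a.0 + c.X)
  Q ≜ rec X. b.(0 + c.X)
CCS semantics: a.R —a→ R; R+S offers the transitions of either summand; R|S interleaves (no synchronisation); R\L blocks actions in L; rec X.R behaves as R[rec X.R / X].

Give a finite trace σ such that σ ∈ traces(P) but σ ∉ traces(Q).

Reachable graph of P (3 states):
  p0 = rec X. b.(a.0 + c.X) :: ··b··> p1
  p1 = a.0 + c.(rec X. b.(a.0 + c.X)) :: ··a··> p2, ··c··> p0
  p2 = 0 :: deadlocked
Reachable graph of Q (2 states):
  q0 = rec X. b.(0 + c.X) :: ··b··> q1
  q1 = 0 + c.(rec X. b.(0 + c.X)) :: ··c··> q0
Run σ = ⟨ba⟩ on P: start {p0}
  [1] b ⇒ {p1}
  [2] a ⇒ {p2}
  ✓ P
Run σ = ⟨ba⟩ on Q: start {q0}
  [1] b ⇒ {q1}
  [2] a ⇒ no successor for Q

ba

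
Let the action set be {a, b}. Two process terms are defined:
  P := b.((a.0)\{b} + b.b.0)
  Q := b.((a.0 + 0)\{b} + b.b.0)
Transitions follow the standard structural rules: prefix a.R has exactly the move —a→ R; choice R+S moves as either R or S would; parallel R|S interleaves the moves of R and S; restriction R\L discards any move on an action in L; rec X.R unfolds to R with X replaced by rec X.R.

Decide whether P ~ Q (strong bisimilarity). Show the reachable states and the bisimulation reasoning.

P ~ Q

Reachable graph of P (5 states):
  u0 = b.((a.0)\{b} + b.b.0) → ··b··> u1
  u1 = (a.0)\{b} + b.b.0 → ··a··> u2, ··b··> u3
  u2 = 0\{b} → (no moves)
  u3 = b.0 → ··b··> u4
  u4 = 0 → (no moves)
Reachable graph of Q (5 states):
  v0 = b.((a.0 + 0)\{b} + b.b.0) → ··b··> v1
  v1 = (a.0 + 0)\{b} + b.b.0 → ··a··> v2, ··b··> v3
  v2 = 0\{b} → (no moves)
  v3 = b.0 → ··b··> v4
  v4 = 0 → (no moves)
Coarsest stable partition (strong bisimilarity classes):
  B0 = {u0, v0}
  B1 = {u1, v1}
  B2 = {u2, u4, v2, v4}
  B3 = {u3, v3}
u0 ∈ B0, v0 ∈ B0 → same block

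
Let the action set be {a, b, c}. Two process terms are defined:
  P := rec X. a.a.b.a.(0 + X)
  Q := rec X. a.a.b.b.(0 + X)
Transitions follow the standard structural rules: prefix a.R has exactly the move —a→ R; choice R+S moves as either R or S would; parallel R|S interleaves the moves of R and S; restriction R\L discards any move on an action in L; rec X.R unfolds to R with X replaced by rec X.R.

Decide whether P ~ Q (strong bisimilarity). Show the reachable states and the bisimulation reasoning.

P ≁ Q

Reachable graph of P (5 states):
  p0 = rec X. a.a.b.a.(0 + X) | —a→ p1
  p1 = a.b.a.(0 + (rec X. a.a.b.a.(0 + X))) | —a→ p2
  p2 = b.a.(0 + (rec X. a.a.b.a.(0 + X))) | —b→ p3
  p3 = a.(0 + (rec X. a.a.b.a.(0 + X))) | —a→ p4
  p4 = 0 + (rec X. a.a.b.a.(0 + X)) | —a→ p1
Reachable graph of Q (5 states):
  q0 = rec X. a.a.b.b.(0 + X) | —a→ q1
  q1 = a.b.b.(0 + (rec X. a.a.b.b.(0 + X))) | —a→ q2
  q2 = b.b.(0 + (rec X. a.a.b.b.(0 + X))) | —b→ q3
  q3 = b.(0 + (rec X. a.a.b.b.(0 + X))) | —b→ q4
  q4 = 0 + (rec X. a.a.b.b.(0 + X)) | —a→ q1
Partition-refinement fixed point:
  B0 = {p0, p4}
  B1 = {p1}
  B2 = {p2}
  B3 = {p3}
  B4 = {q0, q4}
  B5 = {q1}
  B6 = {q2}
  B7 = {q3}
p0 ∈ B0, q0 ∈ B4 → different blocks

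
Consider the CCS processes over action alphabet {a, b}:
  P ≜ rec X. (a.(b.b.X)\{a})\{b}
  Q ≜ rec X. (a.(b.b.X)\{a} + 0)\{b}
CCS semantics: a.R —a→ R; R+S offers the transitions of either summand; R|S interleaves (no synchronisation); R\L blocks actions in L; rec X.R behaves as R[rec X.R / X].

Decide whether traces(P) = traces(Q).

YES

P's transition system — 2 states:
  p0 = rec X. (a.(b.b.X)\{a})\{b} ⊢ -a-> p1
  p1 = (b.b.(rec X. (a.(b.b.X)\{a})\{b}))\{a}\{b} ⊢ deadlocked
Q's transition system — 2 states:
  q0 = rec X. (a.(b.b.X)\{a} + 0)\{b} ⊢ -a-> q1
  q1 = (b.b.(rec X. (a.(b.b.X)\{a} + 0)\{b}))\{a}\{b} ⊢ deadlocked
Bisimilarity quotient blocks:
  B0 = {p0, q0}
  B1 = {p1, q1}
p0 ∈ B0, q0 ∈ B0 → same block
Bisimilar ⇒ trace-equivalent.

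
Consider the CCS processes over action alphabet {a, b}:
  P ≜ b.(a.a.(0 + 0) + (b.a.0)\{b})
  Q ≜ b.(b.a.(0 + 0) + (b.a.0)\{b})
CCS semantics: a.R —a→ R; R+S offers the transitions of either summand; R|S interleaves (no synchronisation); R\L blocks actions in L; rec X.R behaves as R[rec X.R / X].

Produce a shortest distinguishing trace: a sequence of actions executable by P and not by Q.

Reachable graph of P (4 states):
  u0 = b.(a.a.(0 + 0) + (b.a.0)\{b}) → ··b··> u1
  u1 = a.a.(0 + 0) + (b.a.0)\{b} → ··a··> u2
  u2 = a.(0 + 0) → ··a··> u3
  u3 = 0 + 0 → ∅
Reachable graph of Q (4 states):
  v0 = b.(b.a.(0 + 0) + (b.a.0)\{b}) → ··b··> v1
  v1 = b.a.(0 + 0) + (b.a.0)\{b} → ··b··> v2
  v2 = a.(0 + 0) → ··a··> v3
  v3 = 0 + 0 → ∅
Trace ⟨ba⟩ through P, begin at {u0}:
  after b @ step 1: {u1}
  after a @ step 2: {u2}
  — P admits the full trace.
Trace ⟨ba⟩ through Q, begin at {v0}:
  after b @ step 1: {v1}
  after a @ step 2: ∅  — Q cannot continue

ba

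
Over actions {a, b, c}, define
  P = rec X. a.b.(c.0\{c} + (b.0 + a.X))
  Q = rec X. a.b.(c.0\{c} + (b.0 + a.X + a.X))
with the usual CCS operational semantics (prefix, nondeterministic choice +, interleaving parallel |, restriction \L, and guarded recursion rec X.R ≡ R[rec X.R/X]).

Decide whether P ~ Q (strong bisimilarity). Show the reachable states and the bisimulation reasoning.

Reachable graph of P (5 states):
  p0 = rec X. a.b.(c.0\{c} + (b.0 + a.X)) ⊢ =a=> p1
  p1 = b.(c.0\{c} + (b.0 + a.(rec X. a.b.(c.0\{c} + (b.0 + a.X))))) ⊢ =b=> p2
  p2 = c.0\{c} + (b.0 + a.(rec X. a.b.(c.0\{c} + (b.0 + a.X)))) ⊢ =a=> p0, =b=> p3, =c=> p4
  p3 = 0 ⊢ (no moves)
  p4 = 0\{c} ⊢ (no moves)
Reachable graph of Q (5 states):
  q0 = rec X. a.b.(c.0\{c} + (b.0 + a.X + a.X)) ⊢ =a=> q1
  q1 = b.(c.0\{c} + (b.0 + a.(rec X. a.b.(c.0\{c} + (b.0 + a.X + a.X))) + a.(rec X. a.b.(c.0\{c} + (b.0 + a.X + a.X))))) ⊢ =b=> q2
  q2 = c.0\{c} + (b.0 + a.(rec X. a.b.(c.0\{c} + (b.0 + a.X + a.X))) + a.(rec X. a.b.(c.0\{c} + (b.0 + a.X + a.X)))) ⊢ =a=> q0, =b=> q3, =c=> q4
  q3 = 0 ⊢ (no moves)
  q4 = 0\{c} ⊢ (no moves)
Bisimilarity quotient blocks:
  B0 = {p0, q0}
  B1 = {p1, q1}
  B2 = {p2, q2}
  B3 = {p3, p4, q3, q4}
p0 ∈ B0, q0 ∈ B0 → same block

P ~ Q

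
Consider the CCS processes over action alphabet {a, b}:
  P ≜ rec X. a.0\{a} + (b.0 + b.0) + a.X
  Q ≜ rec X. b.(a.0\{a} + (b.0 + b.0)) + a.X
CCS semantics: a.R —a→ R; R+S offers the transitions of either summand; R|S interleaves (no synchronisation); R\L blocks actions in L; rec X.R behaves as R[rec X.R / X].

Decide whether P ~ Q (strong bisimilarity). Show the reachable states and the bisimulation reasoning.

LTS(P): 3 reachable states
  m0 = rec X. a.0\{a} + (b.0 + b.0) + a.X | ··a··> m0, ··a··> m1, ··b··> m2
  m1 = 0\{a} | ·
  m2 = 0 | ·
LTS(Q): 4 reachable states
  n0 = rec X. b.(a.0\{a} + (b.0 + b.0)) + a.X | ··a··> n0, ··b··> n1
  n1 = a.0\{a} + (b.0 + b.0) | ··a··> n2, ··b··> n3
  n2 = 0\{a} | ·
  n3 = 0 | ·
Partition-refinement fixed point:
  B0 = {m0}
  B1 = {m1, m2, n2, n3}
  B2 = {n0}
  B3 = {n1}
m0 ∈ B0, n0 ∈ B2 → different blocks

not bisimilar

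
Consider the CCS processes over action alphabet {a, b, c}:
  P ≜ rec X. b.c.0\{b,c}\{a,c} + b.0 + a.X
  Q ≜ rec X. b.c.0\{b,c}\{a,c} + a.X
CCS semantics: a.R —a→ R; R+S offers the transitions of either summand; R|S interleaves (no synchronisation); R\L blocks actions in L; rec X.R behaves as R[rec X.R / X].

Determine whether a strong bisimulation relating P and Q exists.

P's transition system — 4 states:
  u0 = rec X. b.c.0\{b,c}\{a,c} + b.0 + a.X | ··a··> u0, ··b··> u1, ··b··> u2
  u1 = 0 | deadlocked
  u2 = c.0\{b,c}\{a,c} | ··c··> u3
  u3 = 0\{b,c}\{a,c} | deadlocked
Q's transition system — 3 states:
  v0 = rec X. b.c.0\{b,c}\{a,c} + a.X | ··a··> v0, ··b··> v1
  v1 = c.0\{b,c}\{a,c} | ··c··> v2
  v2 = 0\{b,c}\{a,c} | deadlocked
Partition-refinement fixed point:
  B0 = {u0}
  B1 = {u2, v1}
  B2 = {u1, u3, v2}
  B3 = {v0}
u0 ∈ B0, v0 ∈ B3 → different blocks

P ≁ Q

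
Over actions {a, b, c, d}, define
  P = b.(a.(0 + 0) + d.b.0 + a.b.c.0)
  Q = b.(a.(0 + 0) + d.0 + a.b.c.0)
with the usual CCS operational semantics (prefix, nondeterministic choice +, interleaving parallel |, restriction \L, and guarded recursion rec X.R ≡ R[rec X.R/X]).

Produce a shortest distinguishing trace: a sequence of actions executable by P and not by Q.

P's transition system — 7 states:
  p0 = b.(a.(0 + 0) + d.b.0 + a.b.c.0) has moves -b-> p1
  p1 = a.(0 + 0) + d.b.0 + a.b.c.0 has moves -a-> p2, -a-> p3, -d-> p4
  p2 = 0 + 0 has moves ∅
  p3 = b.c.0 has moves -b-> p5
  p4 = b.0 has moves -b-> p6
  p5 = c.0 has moves -c-> p6
  p6 = 0 has moves ∅
Q's transition system — 6 states:
  q0 = b.(a.(0 + 0) + d.0 + a.b.c.0) has moves -b-> q1
  q1 = a.(0 + 0) + d.0 + a.b.c.0 has moves -a-> q2, -a-> q3, -d-> q4
  q2 = 0 + 0 has moves ∅
  q3 = b.c.0 has moves -b-> q5
  q4 = 0 has moves ∅
  q5 = c.0 has moves -c-> q4
Trace ⟨bdb⟩ through P, begin at {p0}:
  step 1 (b): {p1}
  step 2 (d): {p4}
  step 3 (b): {p6}
  ✓ P
Trace ⟨bdb⟩ through Q, begin at {q0}:
  step 1 (b): {q1}
  step 2 (d): {q4}
  step 3 (b): ∅  — Q cannot continue

bdb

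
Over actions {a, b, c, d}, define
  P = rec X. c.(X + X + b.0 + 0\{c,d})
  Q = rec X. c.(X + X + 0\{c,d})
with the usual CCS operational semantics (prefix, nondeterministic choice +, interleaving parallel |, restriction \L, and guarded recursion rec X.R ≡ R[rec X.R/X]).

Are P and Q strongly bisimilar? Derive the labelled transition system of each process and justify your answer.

not bisimilar

LTS(P): 3 reachable states
  m0 = rec X. c.(X + X + b.0 + 0\{c,d}) has moves --c--▸ m1
  m1 = (rec X. c.(X + X + b.0 + 0\{c,d})) + (rec X. c.(X + X + b.0 + 0\{c,d})) + b.0 + 0\{c,d} has moves --b--▸ m2, --c--▸ m1
  m2 = 0 has moves ·
LTS(Q): 2 reachable states
  n0 = rec X. c.(X + X + 0\{c,d}) has moves --c--▸ n1
  n1 = (rec X. c.(X + X + 0\{c,d})) + (rec X. c.(X + X + 0\{c,d})) + 0\{c,d} has moves --c--▸ n1
Bisimilarity quotient blocks:
  B0 = {m0}
  B1 = {m1}
  B2 = {m2}
  B3 = {n0, n1}
m0 ∈ B0, n0 ∈ B3 → different blocks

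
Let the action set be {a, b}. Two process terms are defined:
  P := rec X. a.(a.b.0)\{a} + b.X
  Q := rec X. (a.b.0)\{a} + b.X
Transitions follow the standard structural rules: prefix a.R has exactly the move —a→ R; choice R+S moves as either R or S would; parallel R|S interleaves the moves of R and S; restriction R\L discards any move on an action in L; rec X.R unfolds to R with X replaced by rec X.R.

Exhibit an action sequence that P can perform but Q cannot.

a

Reachable graph of P (2 states):
  m0 = rec X. a.(a.b.0)\{a} + b.X | -a-> m1, -b-> m0
  m1 = (a.b.0)\{a} | ∅
Reachable graph of Q (1 states):
  n0 = rec X. (a.b.0)\{a} + b.X | -b-> n0
Trace ⟨a⟩ through P, begin at {m0}:
  [1] a ⇒ {m1}
  P completes σ.
Trace ⟨a⟩ through Q, begin at {n0}:
  [1] a ⇒ ∅ (Q stuck)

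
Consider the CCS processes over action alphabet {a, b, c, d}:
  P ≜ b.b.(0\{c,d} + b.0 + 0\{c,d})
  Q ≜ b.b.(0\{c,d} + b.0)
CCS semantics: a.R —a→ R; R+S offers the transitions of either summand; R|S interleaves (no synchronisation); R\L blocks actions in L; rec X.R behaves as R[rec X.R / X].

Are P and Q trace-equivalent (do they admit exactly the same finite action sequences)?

traces(P) = traces(Q)

Reachable graph of P (4 states):
  p0 = b.b.(0\{c,d} + b.0 + 0\{c,d}) has moves =b=> p1
  p1 = b.(0\{c,d} + b.0 + 0\{c,d}) has moves =b=> p2
  p2 = 0\{c,d} + b.0 + 0\{c,d} has moves =b=> p3
  p3 = 0 has moves ∅
Reachable graph of Q (4 states):
  q0 = b.b.(0\{c,d} + b.0) has moves =b=> q1
  q1 = b.(0\{c,d} + b.0) has moves =b=> q2
  q2 = 0\{c,d} + b.0 has moves =b=> q3
  q3 = 0 has moves ∅
Partition-refinement fixed point:
  B0 = {p0, q0}
  B1 = {p1, q1}
  B2 = {p2, q2}
  B3 = {p3, q3}
p0 ∈ B0, q0 ∈ B0 → same block
Bisimilar ⇒ trace-equivalent.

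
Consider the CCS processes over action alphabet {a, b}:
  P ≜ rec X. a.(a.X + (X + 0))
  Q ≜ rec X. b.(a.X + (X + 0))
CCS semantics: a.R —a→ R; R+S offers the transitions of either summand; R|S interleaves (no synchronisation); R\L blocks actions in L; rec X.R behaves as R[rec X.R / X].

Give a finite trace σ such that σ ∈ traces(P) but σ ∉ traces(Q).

a

P's transition system — 2 states:
  u0 = rec X. a.(a.X + (X + 0)) :: =a=> u1
  u1 = a.(rec X. a.(a.X + (X + 0))) + ((rec X. a.(a.X + (X + 0))) + 0) :: =a=> u0, =a=> u1
Q's transition system — 2 states:
  v0 = rec X. b.(a.X + (X + 0)) :: =b=> v1
  v1 = a.(rec X. b.(a.X + (X + 0))) + ((rec X. b.(a.X + (X + 0))) + 0) :: =a=> v0, =b=> v1
Executing a from P (initial set {u0}):
  [1] a ⇒ {u1}
  — P admits the full trace.
Executing a from Q (initial set {v0}):
  [1] a ⇒ ∅ (Q stuck)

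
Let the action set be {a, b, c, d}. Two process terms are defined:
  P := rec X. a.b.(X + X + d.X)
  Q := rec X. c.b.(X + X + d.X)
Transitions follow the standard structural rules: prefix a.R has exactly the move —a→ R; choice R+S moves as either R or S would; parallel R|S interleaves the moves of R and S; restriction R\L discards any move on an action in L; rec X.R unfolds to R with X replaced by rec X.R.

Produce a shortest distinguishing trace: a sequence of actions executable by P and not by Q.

a

Reachable graph of P (3 states):
  s0 = rec X. a.b.(X + X + d.X) ⊢ -a-> s1
  s1 = b.((rec X. a.b.(X + X + d.X)) + (rec X. a.b.(X + X + d.X)) + d.(rec X. a.b.(X + X + d.X))) ⊢ -b-> s2
  s2 = (rec X. a.b.(X + X + d.X)) + (rec X. a.b.(X + X + d.X)) + d.(rec X. a.b.(X + X + d.X)) ⊢ -a-> s1, -d-> s0
Reachable graph of Q (3 states):
  t0 = rec X. c.b.(X + X + d.X) ⊢ -c-> t1
  t1 = b.((rec X. c.b.(X + X + d.X)) + (rec X. c.b.(X + X + d.X)) + d.(rec X. c.b.(X + X + d.X))) ⊢ -b-> t2
  t2 = (rec X. c.b.(X + X + d.X)) + (rec X. c.b.(X + X + d.X)) + d.(rec X. c.b.(X + X + d.X)) ⊢ -c-> t1, -d-> t0
Executing a from P (initial set {s0}):
  after a @ step 1: {s1}
  — P admits the full trace.
Executing a from Q (initial set {t0}):
  after a @ step 1: no successor for Q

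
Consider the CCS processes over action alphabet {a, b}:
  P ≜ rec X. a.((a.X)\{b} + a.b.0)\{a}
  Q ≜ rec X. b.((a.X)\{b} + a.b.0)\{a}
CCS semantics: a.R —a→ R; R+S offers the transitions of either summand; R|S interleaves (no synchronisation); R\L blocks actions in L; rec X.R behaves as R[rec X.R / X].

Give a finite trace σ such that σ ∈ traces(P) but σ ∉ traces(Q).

Reachable graph of P (2 states):
  m0 = rec X. a.((a.X)\{b} + a.b.0)\{a} :: =a=> m1
  m1 = ((a.(rec X. a.((a.X)\{b} + a.b.0)\{a}))\{b} + a.b.0)\{a} :: stopped
Reachable graph of Q (2 states):
  n0 = rec X. b.((a.X)\{b} + a.b.0)\{a} :: =b=> n1
  n1 = ((a.(rec X. b.((a.X)\{b} + a.b.0)\{a}))\{b} + a.b.0)\{a} :: stopped
Run σ = ⟨a⟩ on P: start {m0}
  after a @ step 1: {m1}
  P completes σ.
Run σ = ⟨a⟩ on Q: start {n0}
  after a @ step 1: no successor for Q

a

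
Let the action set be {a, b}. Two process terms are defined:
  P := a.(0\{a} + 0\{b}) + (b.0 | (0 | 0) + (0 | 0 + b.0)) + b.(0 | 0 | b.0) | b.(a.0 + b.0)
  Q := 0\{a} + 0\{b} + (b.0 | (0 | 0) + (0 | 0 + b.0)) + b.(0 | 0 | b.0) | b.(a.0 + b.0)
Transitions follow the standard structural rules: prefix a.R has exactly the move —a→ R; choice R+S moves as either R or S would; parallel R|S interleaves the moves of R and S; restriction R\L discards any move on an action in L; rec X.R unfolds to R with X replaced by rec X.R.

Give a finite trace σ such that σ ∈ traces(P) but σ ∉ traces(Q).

a

Reachable graph of P (12 states):
  p0 = a.(0\{a} + 0\{b}) + (b.0 | (0 | 0) + (0 | 0 + b.0)) + b.(0 | 0 | b.0) | b.(a.0 + b.0) → ··a··> p1, ··b··> p2, ··b··> p3, ··b··> p4, ··b··> p5
  p1 = 0\{a} + 0\{b} → ∅
  p2 = 0 → ∅
  p3 = 0 | (0 | 0) → ∅
  p4 = 0 | 0 | b.0 | b.(a.0 + b.0) → ··b··> p6, ··b··> p7
  p5 = b.(0 | 0 | b.0) | (a.0 + b.0) → ··a··> p8, ··b··> p7, ··b··> p8
  p6 = 0 | 0 | 0 | b.(a.0 + b.0) → ··b··> p9
  p7 = 0 | 0 | b.0 | (a.0 + b.0) → ··a··> p10, ··b··> p10, ··b··> p9
  p8 = b.(0 | 0 | b.0) | 0 → ··b··> p10
  p9 = 0 | 0 | 0 | (a.0 + b.0) → ··a··> p11, ··b··> p11
  p10 = 0 | 0 | b.0 | 0 → ··b··> p11
  p11 = 0 | 0 | 0 | 0 → ∅
Reachable graph of Q (11 states):
  q0 = 0\{a} + 0\{b} + (b.0 | (0 | 0) + (0 | 0 + b.0)) + b.(0 | 0 | b.0) | b.(a.0 + b.0) → ··b··> q1, ··b··> q2, ··b··> q3, ··b··> q4
  q1 = 0 → ∅
  q2 = 0 | (0 | 0) → ∅
  q3 = 0 | 0 | b.0 | b.(a.0 + b.0) → ··b··> q5, ··b··> q6
  q4 = b.(0 | 0 | b.0) | (a.0 + b.0) → ··a··> q7, ··b··> q6, ··b··> q7
  q5 = 0 | 0 | 0 | b.(a.0 + b.0) → ··b··> q8
  q6 = 0 | 0 | b.0 | (a.0 + b.0) → ··a··> q9, ··b··> q8, ··b··> q9
  q7 = b.(0 | 0 | b.0) | 0 → ··b··> q9
  q8 = 0 | 0 | 0 | (a.0 + b.0) → ··a··> q10, ··b··> q10
  q9 = 0 | 0 | b.0 | 0 → ··b··> q10
  q10 = 0 | 0 | 0 | 0 → ∅
Trace ⟨a⟩ through P, begin at {p0}:
  after a @ step 1: {p1}
  — P admits the full trace.
Trace ⟨a⟩ through Q, begin at {q0}:
  after a @ step 1: ∅  — Q cannot continue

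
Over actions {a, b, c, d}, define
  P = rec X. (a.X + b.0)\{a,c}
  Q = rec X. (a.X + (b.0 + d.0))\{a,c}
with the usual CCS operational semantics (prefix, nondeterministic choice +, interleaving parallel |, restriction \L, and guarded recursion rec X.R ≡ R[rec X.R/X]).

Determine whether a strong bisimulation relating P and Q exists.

P ≁ Q

Reachable graph of P (2 states):
  m0 = rec X. (a.X + b.0)\{a,c} | --b--▸ m1
  m1 = 0\{a,c} | (no moves)
Reachable graph of Q (2 states):
  n0 = rec X. (a.X + (b.0 + d.0))\{a,c} | --b--▸ n1, --d--▸ n1
  n1 = 0\{a,c} | (no moves)
Coarsest stable partition (strong bisimilarity classes):
  B0 = {m0}
  B1 = {m1, n1}
  B2 = {n0}
m0 ∈ B0, n0 ∈ B2 → different blocks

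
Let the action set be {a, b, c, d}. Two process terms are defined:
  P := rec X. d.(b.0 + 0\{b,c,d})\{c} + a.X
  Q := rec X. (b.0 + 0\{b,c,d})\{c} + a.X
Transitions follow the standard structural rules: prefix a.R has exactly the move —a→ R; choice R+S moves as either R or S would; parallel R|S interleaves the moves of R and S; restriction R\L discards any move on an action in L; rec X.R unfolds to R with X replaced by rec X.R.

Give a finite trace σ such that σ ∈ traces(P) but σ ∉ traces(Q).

P's transition system — 3 states:
  p0 = rec X. d.(b.0 + 0\{b,c,d})\{c} + a.X :: =a=> p0, =d=> p1
  p1 = (b.0 + 0\{b,c,d})\{c} :: =b=> p2
  p2 = 0\{c} :: (no moves)
Q's transition system — 2 states:
  q0 = rec X. (b.0 + 0\{b,c,d})\{c} + a.X :: =a=> q0, =b=> q1
  q1 = 0\{c} :: (no moves)
Trace ⟨d⟩ through P, begin at {p0}:
  after d @ step 1: {p1}
  — P admits the full trace.
Trace ⟨d⟩ through Q, begin at {q0}:
  after d @ step 1: ∅ (Q stuck)

d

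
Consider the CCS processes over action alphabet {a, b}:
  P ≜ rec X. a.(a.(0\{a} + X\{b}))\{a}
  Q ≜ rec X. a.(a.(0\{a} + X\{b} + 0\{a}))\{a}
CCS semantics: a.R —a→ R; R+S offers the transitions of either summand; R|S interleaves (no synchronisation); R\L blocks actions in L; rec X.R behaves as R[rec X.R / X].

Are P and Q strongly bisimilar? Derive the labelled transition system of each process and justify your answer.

LTS(P): 2 reachable states
  p0 = rec X. a.(a.(0\{a} + X\{b}))\{a} | —a→ p1
  p1 = (a.(0\{a} + (rec X. a.(a.(0\{a} + X\{b}))\{a})\{b}))\{a} | deadlocked
LTS(Q): 2 reachable states
  q0 = rec X. a.(a.(0\{a} + X\{b} + 0\{a}))\{a} | —a→ q1
  q1 = (a.(0\{a} + (rec X. a.(a.(0\{a} + X\{b} + 0\{a}))\{a})\{b} + 0\{a}))\{a} | deadlocked
Bisimilarity quotient blocks:
  B0 = {p0, q0}
  B1 = {p1, q1}
p0 ∈ B0, q0 ∈ B0 → same block

YES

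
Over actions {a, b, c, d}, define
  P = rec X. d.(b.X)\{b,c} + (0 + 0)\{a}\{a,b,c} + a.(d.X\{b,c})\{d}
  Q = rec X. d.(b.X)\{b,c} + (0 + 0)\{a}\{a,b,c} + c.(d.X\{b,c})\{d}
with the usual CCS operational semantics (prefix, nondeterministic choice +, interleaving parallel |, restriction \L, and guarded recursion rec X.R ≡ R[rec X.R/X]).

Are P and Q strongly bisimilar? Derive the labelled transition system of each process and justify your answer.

P's transition system — 3 states:
  m0 = rec X. d.(b.X)\{b,c} + (0 + 0)\{a}\{a,b,c} + a.(d.X\{b,c})\{d} | =a=> m1, =d=> m2
  m1 = (d.(rec X. d.(b.X)\{b,c} + (0 + 0)\{a}\{a,b,c} + a.(d.X\{b,c})\{d})\{b,c})\{d} | ·
  m2 = (b.(rec X. d.(b.X)\{b,c} + (0 + 0)\{a}\{a,b,c} + a.(d.X\{b,c})\{d}))\{b,c} | ·
Q's transition system — 3 states:
  n0 = rec X. d.(b.X)\{b,c} + (0 + 0)\{a}\{a,b,c} + c.(d.X\{b,c})\{d} | =c=> n1, =d=> n2
  n1 = (d.(rec X. d.(b.X)\{b,c} + (0 + 0)\{a}\{a,b,c} + c.(d.X\{b,c})\{d})\{b,c})\{d} | ·
  n2 = (b.(rec X. d.(b.X)\{b,c} + (0 + 0)\{a}\{a,b,c} + c.(d.X\{b,c})\{d}))\{b,c} | ·
Bisimilarity quotient blocks:
  B0 = {m0}
  B1 = {m1, m2, n1, n2}
  B2 = {n0}
m0 ∈ B0, n0 ∈ B2 → different blocks

not bisimilar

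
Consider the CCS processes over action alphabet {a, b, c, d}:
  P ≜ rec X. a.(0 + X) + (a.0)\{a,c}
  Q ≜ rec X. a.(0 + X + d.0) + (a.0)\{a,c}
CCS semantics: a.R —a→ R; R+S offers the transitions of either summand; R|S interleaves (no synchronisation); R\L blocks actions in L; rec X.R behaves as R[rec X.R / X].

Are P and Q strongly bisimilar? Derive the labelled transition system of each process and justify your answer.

Reachable graph of P (2 states):
  s0 = rec X. a.(0 + X) + (a.0)\{a,c} has moves —a→ s1
  s1 = 0 + (rec X. a.(0 + X) + (a.0)\{a,c}) has moves —a→ s1
Reachable graph of Q (3 states):
  t0 = rec X. a.(0 + X + d.0) + (a.0)\{a,c} has moves —a→ t1
  t1 = 0 + (rec X. a.(0 + X + d.0) + (a.0)\{a,c}) + d.0 has moves —a→ t1, —d→ t2
  t2 = 0 has moves ·
Partition-refinement fixed point:
  B0 = {s0, s1}
  B1 = {t0}
  B2 = {t1}
  B3 = {t2}
s0 ∈ B0, t0 ∈ B1 → different blocks

P ≁ Q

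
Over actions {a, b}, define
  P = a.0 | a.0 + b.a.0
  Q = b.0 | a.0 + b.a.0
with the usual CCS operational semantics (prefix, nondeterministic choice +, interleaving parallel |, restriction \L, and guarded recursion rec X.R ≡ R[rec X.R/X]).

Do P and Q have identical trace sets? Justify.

NO — witness ⟨aa⟩

LTS(P): 6 reachable states
  u0 = a.0 | a.0 + b.a.0 → --a--▸ u1, --a--▸ u2, --b--▸ u3
  u1 = 0 | a.0 → --a--▸ u4
  u2 = a.0 | 0 → --a--▸ u4
  u3 = a.0 → --a--▸ u5
  u4 = 0 | 0 → ·
  u5 = 0 → ·
LTS(Q): 6 reachable states
  v0 = b.0 | a.0 + b.a.0 → --a--▸ v1, --b--▸ v2, --b--▸ v3
  v1 = b.0 | 0 → --b--▸ v4
  v2 = 0 | a.0 → --a--▸ v4
  v3 = a.0 → --a--▸ v5
  v4 = 0 | 0 → ·
  v5 = 0 → ·
Run σ = ⟨aa⟩ on P: start {u0}
  [1] a ⇒ {u1, u2}
  [2] a ⇒ {u4}
  P completes σ.
Run σ = ⟨aa⟩ on Q: start {v0}
  [1] a ⇒ {v1}
  [2] a ⇒ ∅ (Q stuck)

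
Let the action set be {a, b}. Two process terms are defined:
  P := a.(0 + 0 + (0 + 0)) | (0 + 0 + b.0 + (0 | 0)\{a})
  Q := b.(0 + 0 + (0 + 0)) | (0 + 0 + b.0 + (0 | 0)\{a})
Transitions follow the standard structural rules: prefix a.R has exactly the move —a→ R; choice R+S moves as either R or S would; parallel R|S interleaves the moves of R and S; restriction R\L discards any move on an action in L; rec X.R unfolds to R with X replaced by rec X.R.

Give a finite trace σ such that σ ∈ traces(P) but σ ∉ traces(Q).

P's transition system — 4 states:
  p0 = a.(0 + 0 + (0 + 0)) | (0 + 0 + b.0 + (0 | 0)\{a}) :: —a→ p1, —b→ p2
  p1 = (0 + 0 + (0 + 0)) | (0 + 0 + b.0 + (0 | 0)\{a}) :: —b→ p3
  p2 = a.(0 + 0 + (0 + 0)) | 0 :: —a→ p3
  p3 = (0 + 0 + (0 + 0)) | 0 :: ∅
Q's transition system — 4 states:
  q0 = b.(0 + 0 + (0 + 0)) | (0 + 0 + b.0 + (0 | 0)\{a}) :: —b→ q1, —b→ q2
  q1 = (0 + 0 + (0 + 0)) | (0 + 0 + b.0 + (0 | 0)\{a}) :: —b→ q3
  q2 = b.(0 + 0 + (0 + 0)) | 0 :: —b→ q3
  q3 = (0 + 0 + (0 + 0)) | 0 :: ∅
Executing a from P (initial set {p0}):
  after a @ step 1: {p1}
  P completes σ.
Executing a from Q (initial set {q0}):
  after a @ step 1: no successor for Q

a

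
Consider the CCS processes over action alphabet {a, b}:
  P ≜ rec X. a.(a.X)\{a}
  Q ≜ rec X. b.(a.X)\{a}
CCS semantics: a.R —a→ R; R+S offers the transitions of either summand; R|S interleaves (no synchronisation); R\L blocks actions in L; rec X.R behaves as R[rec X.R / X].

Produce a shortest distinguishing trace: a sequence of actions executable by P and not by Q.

a

LTS(P): 2 reachable states
  u0 = rec X. a.(a.X)\{a} :: —a→ u1
  u1 = (a.(rec X. a.(a.X)\{a}))\{a} :: deadlocked
LTS(Q): 2 reachable states
  v0 = rec X. b.(a.X)\{a} :: —b→ v1
  v1 = (a.(rec X. b.(a.X)\{a}))\{a} :: deadlocked
Executing a from P (initial set {u0}):
  step 1 (a): {u1}
  P completes σ.
Executing a from Q (initial set {v0}):
  step 1 (a): ∅ (Q stuck)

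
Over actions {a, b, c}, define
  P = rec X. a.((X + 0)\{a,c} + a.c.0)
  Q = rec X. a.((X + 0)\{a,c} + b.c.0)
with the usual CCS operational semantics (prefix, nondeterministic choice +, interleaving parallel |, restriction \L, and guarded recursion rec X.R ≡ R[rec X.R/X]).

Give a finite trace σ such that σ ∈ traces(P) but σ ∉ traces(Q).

aa

Reachable graph of P (4 states):
  p0 = rec X. a.((X + 0)\{a,c} + a.c.0) has moves =a=> p1
  p1 = ((rec X. a.((X + 0)\{a,c} + a.c.0)) + 0)\{a,c} + a.c.0 has moves =a=> p2
  p2 = c.0 has moves =c=> p3
  p3 = 0 has moves stopped
Reachable graph of Q (4 states):
  q0 = rec X. a.((X + 0)\{a,c} + b.c.0) has moves =a=> q1
  q1 = ((rec X. a.((X + 0)\{a,c} + b.c.0)) + 0)\{a,c} + b.c.0 has moves =b=> q2
  q2 = c.0 has moves =c=> q3
  q3 = 0 has moves stopped
Executing aa from P (initial set {p0}):
  [1] a ⇒ {p1}
  [2] a ⇒ {p2}
  ✓ P
Executing aa from Q (initial set {q0}):
  [1] a ⇒ {q1}
  [2] a ⇒ no successor for Q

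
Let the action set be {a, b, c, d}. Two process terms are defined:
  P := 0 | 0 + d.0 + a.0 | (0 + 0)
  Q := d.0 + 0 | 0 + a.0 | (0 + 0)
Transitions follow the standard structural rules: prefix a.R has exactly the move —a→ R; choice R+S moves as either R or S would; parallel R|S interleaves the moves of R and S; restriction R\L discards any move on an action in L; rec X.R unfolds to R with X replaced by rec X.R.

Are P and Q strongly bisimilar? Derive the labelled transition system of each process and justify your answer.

LTS(P): 3 reachable states
  m0 = 0 | 0 + d.0 + a.0 | (0 + 0) | =a=> m1, =d=> m2
  m1 = 0 | (0 + 0) | stopped
  m2 = 0 | stopped
LTS(Q): 3 reachable states
  n0 = d.0 + 0 | 0 + a.0 | (0 + 0) | =a=> n1, =d=> n2
  n1 = 0 | (0 + 0) | stopped
  n2 = 0 | stopped
Partition-refinement fixed point:
  B0 = {m0, n0}
  B1 = {m1, m2, n1, n2}
m0 ∈ B0, n0 ∈ B0 → same block

P ~ Q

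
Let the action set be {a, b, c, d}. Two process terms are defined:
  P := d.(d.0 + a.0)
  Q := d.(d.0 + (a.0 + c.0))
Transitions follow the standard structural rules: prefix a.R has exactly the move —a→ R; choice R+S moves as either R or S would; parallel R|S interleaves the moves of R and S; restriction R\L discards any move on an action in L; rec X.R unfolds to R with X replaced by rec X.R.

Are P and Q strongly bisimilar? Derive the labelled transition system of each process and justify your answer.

P ≁ Q

Reachable graph of P (3 states):
  s0 = d.(d.0 + a.0) → --d--▸ s1
  s1 = d.0 + a.0 → --a--▸ s2, --d--▸ s2
  s2 = 0 → (no moves)
Reachable graph of Q (3 states):
  t0 = d.(d.0 + (a.0 + c.0)) → --d--▸ t1
  t1 = d.0 + (a.0 + c.0) → --a--▸ t2, --c--▸ t2, --d--▸ t2
  t2 = 0 → (no moves)
Coarsest stable partition (strong bisimilarity classes):
  B0 = {s0}
  B1 = {s1}
  B2 = {s2, t2}
  B3 = {t0}
  B4 = {t1}
s0 ∈ B0, t0 ∈ B3 → different blocks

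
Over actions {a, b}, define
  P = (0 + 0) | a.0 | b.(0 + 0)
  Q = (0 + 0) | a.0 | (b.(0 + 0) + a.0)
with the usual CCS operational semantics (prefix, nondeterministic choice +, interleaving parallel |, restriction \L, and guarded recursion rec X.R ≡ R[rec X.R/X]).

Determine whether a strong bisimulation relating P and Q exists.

P ≁ Q

LTS(P): 4 reachable states
  p0 = (0 + 0) | a.0 | b.(0 + 0) | =a=> p1, =b=> p2
  p1 = (0 + 0) | 0 | b.(0 + 0) | =b=> p3
  p2 = (0 + 0) | a.0 | (0 + 0) | =a=> p3
  p3 = (0 + 0) | 0 | (0 + 0) | stopped
LTS(Q): 6 reachable states
  q0 = (0 + 0) | a.0 | (b.(0 + 0) + a.0) | =a=> q1, =a=> q2, =b=> q3
  q1 = (0 + 0) | 0 | (b.(0 + 0) + a.0) | =a=> q4, =b=> q5
  q2 = (0 + 0) | a.0 | 0 | =a=> q4
  q3 = (0 + 0) | a.0 | (0 + 0) | =a=> q5
  q4 = (0 + 0) | 0 | 0 | stopped
  q5 = (0 + 0) | 0 | (0 + 0) | stopped
Partition-refinement fixed point:
  B0 = {p0}
  B1 = {p1}
  B2 = {p3, q4, q5}
  B3 = {p2, q2, q3}
  B4 = {q0}
  B5 = {q1}
p0 ∈ B0, q0 ∈ B4 → different blocks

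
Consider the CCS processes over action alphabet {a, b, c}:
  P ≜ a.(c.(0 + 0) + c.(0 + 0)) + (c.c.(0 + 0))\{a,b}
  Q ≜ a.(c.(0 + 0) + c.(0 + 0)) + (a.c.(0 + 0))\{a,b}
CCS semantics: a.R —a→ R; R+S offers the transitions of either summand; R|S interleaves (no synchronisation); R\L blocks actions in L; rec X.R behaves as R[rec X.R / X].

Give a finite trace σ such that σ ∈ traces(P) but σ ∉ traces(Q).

LTS(P): 5 reachable states
  u0 = a.(c.(0 + 0) + c.(0 + 0)) + (c.c.(0 + 0))\{a,b} :: -a-> u1, -c-> u2
  u1 = c.(0 + 0) + c.(0 + 0) :: -c-> u3
  u2 = (c.(0 + 0))\{a,b} :: -c-> u4
  u3 = 0 + 0 :: ·
  u4 = (0 + 0)\{a,b} :: ·
LTS(Q): 3 reachable states
  v0 = a.(c.(0 + 0) + c.(0 + 0)) + (a.c.(0 + 0))\{a,b} :: -a-> v1
  v1 = c.(0 + 0) + c.(0 + 0) :: -c-> v2
  v2 = 0 + 0 :: ·
Executing c from P (initial set {u0}):
  step 1 (c): {u2}
  ✓ P
Executing c from Q (initial set {v0}):
  step 1 (c): ∅ (Q stuck)

c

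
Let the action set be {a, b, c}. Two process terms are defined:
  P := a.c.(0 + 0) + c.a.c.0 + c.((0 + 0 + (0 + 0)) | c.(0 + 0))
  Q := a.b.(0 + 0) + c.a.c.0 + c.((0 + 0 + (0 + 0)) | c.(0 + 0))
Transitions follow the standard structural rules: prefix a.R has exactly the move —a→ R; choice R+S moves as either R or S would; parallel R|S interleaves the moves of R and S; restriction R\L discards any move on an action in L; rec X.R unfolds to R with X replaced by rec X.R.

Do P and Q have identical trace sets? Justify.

trace-distinct — witness ⟨ac⟩

Reachable graph of P (8 states):
  u0 = a.c.(0 + 0) + c.a.c.0 + c.((0 + 0 + (0 + 0)) | c.(0 + 0)) ⊢ -a-> u1, -c-> u2, -c-> u3
  u1 = c.(0 + 0) ⊢ -c-> u4
  u2 = (0 + 0 + (0 + 0)) | c.(0 + 0) ⊢ -c-> u5
  u3 = a.c.0 ⊢ -a-> u6
  u4 = 0 + 0 ⊢ (no moves)
  u5 = (0 + 0 + (0 + 0)) | (0 + 0) ⊢ (no moves)
  u6 = c.0 ⊢ -c-> u7
  u7 = 0 ⊢ (no moves)
Reachable graph of Q (8 states):
  v0 = a.b.(0 + 0) + c.a.c.0 + c.((0 + 0 + (0 + 0)) | c.(0 + 0)) ⊢ -a-> v1, -c-> v2, -c-> v3
  v1 = b.(0 + 0) ⊢ -b-> v4
  v2 = (0 + 0 + (0 + 0)) | c.(0 + 0) ⊢ -c-> v5
  v3 = a.c.0 ⊢ -a-> v6
  v4 = 0 + 0 ⊢ (no moves)
  v5 = (0 + 0 + (0 + 0)) | (0 + 0) ⊢ (no moves)
  v6 = c.0 ⊢ -c-> v7
  v7 = 0 ⊢ (no moves)
Executing ac from P (initial set {u0}):
  [1] a ⇒ {u1}
  [2] c ⇒ {u4}
  — P admits the full trace.
Executing ac from Q (initial set {v0}):
  [1] a ⇒ {v1}
  [2] c ⇒ ∅  — Q cannot continue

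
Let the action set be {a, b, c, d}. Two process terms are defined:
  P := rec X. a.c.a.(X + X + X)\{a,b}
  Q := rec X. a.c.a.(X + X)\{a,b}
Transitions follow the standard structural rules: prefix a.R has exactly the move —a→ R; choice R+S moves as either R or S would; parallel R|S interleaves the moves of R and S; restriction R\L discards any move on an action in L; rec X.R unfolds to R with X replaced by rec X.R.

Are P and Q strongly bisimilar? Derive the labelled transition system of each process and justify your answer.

YES

Reachable graph of P (4 states):
  u0 = rec X. a.c.a.(X + X + X)\{a,b} | =a=> u1
  u1 = c.a.((rec X. a.c.a.(X + X + X)\{a,b}) + (rec X. a.c.a.(X + X + X)\{a,b}) + (rec X. a.c.a.(X + X + X)\{a,b}))\{a,b} | =c=> u2
  u2 = a.((rec X. a.c.a.(X + X + X)\{a,b}) + (rec X. a.c.a.(X + X + X)\{a,b}) + (rec X. a.c.a.(X + X + X)\{a,b}))\{a,b} | =a=> u3
  u3 = ((rec X. a.c.a.(X + X + X)\{a,b}) + (rec X. a.c.a.(X + X + X)\{a,b}) + (rec X. a.c.a.(X + X + X)\{a,b}))\{a,b} | ·
Reachable graph of Q (4 states):
  v0 = rec X. a.c.a.(X + X)\{a,b} | =a=> v1
  v1 = c.a.((rec X. a.c.a.(X + X)\{a,b}) + (rec X. a.c.a.(X + X)\{a,b}))\{a,b} | =c=> v2
  v2 = a.((rec X. a.c.a.(X + X)\{a,b}) + (rec X. a.c.a.(X + X)\{a,b}))\{a,b} | =a=> v3
  v3 = ((rec X. a.c.a.(X + X)\{a,b}) + (rec X. a.c.a.(X + X)\{a,b}))\{a,b} | ·
Bisimilarity quotient blocks:
  B0 = {u0, v0}
  B1 = {u1, v1}
  B2 = {u2, v2}
  B3 = {u3, v3}
u0 ∈ B0, v0 ∈ B0 → same block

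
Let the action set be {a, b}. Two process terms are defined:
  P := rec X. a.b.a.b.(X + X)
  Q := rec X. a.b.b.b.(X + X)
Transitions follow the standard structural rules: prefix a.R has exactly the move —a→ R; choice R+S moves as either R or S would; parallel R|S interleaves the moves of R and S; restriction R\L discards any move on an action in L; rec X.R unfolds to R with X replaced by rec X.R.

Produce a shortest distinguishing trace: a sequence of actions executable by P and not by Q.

Reachable graph of P (5 states):
  p0 = rec X. a.b.a.b.(X + X) has moves --a--▸ p1
  p1 = b.a.b.((rec X. a.b.a.b.(X + X)) + (rec X. a.b.a.b.(X + X))) has moves --b--▸ p2
  p2 = a.b.((rec X. a.b.a.b.(X + X)) + (rec X. a.b.a.b.(X + X))) has moves --a--▸ p3
  p3 = b.((rec X. a.b.a.b.(X + X)) + (rec X. a.b.a.b.(X + X))) has moves --b--▸ p4
  p4 = (rec X. a.b.a.b.(X + X)) + (rec X. a.b.a.b.(X + X)) has moves --a--▸ p1
Reachable graph of Q (5 states):
  q0 = rec X. a.b.b.b.(X + X) has moves --a--▸ q1
  q1 = b.b.b.((rec X. a.b.b.b.(X + X)) + (rec X. a.b.b.b.(X + X))) has moves --b--▸ q2
  q2 = b.b.((rec X. a.b.b.b.(X + X)) + (rec X. a.b.b.b.(X + X))) has moves --b--▸ q3
  q3 = b.((rec X. a.b.b.b.(X + X)) + (rec X. a.b.b.b.(X + X))) has moves --b--▸ q4
  q4 = (rec X. a.b.b.b.(X + X)) + (rec X. a.b.b.b.(X + X)) has moves --a--▸ q1
Run σ = ⟨aba⟩ on P: start {p0}
  step 1 (a): {p1}
  step 2 (b): {p2}
  step 3 (a): {p3}
  — P admits the full trace.
Run σ = ⟨aba⟩ on Q: start {q0}
  step 1 (a): {q1}
  step 2 (b): {q2}
  step 3 (a): ∅ (Q stuck)

aba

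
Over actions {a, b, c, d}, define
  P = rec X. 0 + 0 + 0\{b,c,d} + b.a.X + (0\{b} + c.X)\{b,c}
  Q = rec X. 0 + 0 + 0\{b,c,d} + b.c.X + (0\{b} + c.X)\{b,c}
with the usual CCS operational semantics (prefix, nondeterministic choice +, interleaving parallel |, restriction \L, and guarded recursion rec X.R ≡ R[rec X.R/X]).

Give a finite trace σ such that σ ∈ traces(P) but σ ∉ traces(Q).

Reachable graph of P (2 states):
  p0 = rec X. 0 + 0 + 0\{b,c,d} + b.a.X + (0\{b} + c.X)\{b,c} → —b→ p1
  p1 = a.(rec X. 0 + 0 + 0\{b,c,d} + b.a.X + (0\{b} + c.X)\{b,c}) → —a→ p0
Reachable graph of Q (2 states):
  q0 = rec X. 0 + 0 + 0\{b,c,d} + b.c.X + (0\{b} + c.X)\{b,c} → —b→ q1
  q1 = c.(rec X. 0 + 0 + 0\{b,c,d} + b.c.X + (0\{b} + c.X)\{b,c}) → —c→ q0
Trace ⟨ba⟩ through P, begin at {p0}:
  [1] b ⇒ {p1}
  [2] a ⇒ {p0}
  P completes σ.
Trace ⟨ba⟩ through Q, begin at {q0}:
  [1] b ⇒ {q1}
  [2] a ⇒ ∅  — Q cannot continue

ba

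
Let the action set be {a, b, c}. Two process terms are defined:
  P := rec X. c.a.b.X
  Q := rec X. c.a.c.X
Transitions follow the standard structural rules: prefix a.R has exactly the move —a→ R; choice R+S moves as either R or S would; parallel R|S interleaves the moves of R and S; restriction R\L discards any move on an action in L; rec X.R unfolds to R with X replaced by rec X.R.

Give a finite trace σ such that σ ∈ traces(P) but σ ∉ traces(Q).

P's transition system — 3 states:
  u0 = rec X. c.a.b.X ⊢ ··c··> u1
  u1 = a.b.(rec X. c.a.b.X) ⊢ ··a··> u2
  u2 = b.(rec X. c.a.b.X) ⊢ ··b··> u0
Q's transition system — 3 states:
  v0 = rec X. c.a.c.X ⊢ ··c··> v1
  v1 = a.c.(rec X. c.a.c.X) ⊢ ··a··> v2
  v2 = c.(rec X. c.a.c.X) ⊢ ··c··> v0
Trace ⟨cab⟩ through P, begin at {u0}:
  after c @ step 1: {u1}
  after a @ step 2: {u2}
  after b @ step 3: {u0}
  — P admits the full trace.
Trace ⟨cab⟩ through Q, begin at {v0}:
  after c @ step 1: {v1}
  after a @ step 2: {v2}
  after b @ step 3: no successor for Q

cab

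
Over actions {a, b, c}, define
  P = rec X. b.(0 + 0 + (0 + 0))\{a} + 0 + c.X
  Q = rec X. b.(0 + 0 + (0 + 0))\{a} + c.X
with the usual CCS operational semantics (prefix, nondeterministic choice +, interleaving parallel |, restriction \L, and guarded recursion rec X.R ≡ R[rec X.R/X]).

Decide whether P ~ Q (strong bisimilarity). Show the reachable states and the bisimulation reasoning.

P ~ Q

P's transition system — 2 states:
  u0 = rec X. b.(0 + 0 + (0 + 0))\{a} + 0 + c.X ⊢ -b-> u1, -c-> u0
  u1 = (0 + 0 + (0 + 0))\{a} ⊢ ·
Q's transition system — 2 states:
  v0 = rec X. b.(0 + 0 + (0 + 0))\{a} + c.X ⊢ -b-> v1, -c-> v0
  v1 = (0 + 0 + (0 + 0))\{a} ⊢ ·
Bisimilarity quotient blocks:
  B0 = {u0, v0}
  B1 = {u1, v1}
u0 ∈ B0, v0 ∈ B0 → same block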